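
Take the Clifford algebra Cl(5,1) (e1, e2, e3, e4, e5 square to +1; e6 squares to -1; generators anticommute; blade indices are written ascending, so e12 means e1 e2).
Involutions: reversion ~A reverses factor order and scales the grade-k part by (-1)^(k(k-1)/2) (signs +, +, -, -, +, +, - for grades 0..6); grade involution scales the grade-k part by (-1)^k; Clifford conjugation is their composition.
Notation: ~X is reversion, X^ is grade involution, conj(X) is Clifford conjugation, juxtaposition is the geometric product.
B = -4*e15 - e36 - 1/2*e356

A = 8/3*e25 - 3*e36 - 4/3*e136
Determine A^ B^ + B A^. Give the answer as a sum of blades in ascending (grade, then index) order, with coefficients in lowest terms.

first term: 3 - 4/3*e1 + 3/2*e5 - 32/3*e12 - 2/3*e15 - 4/3*e236 + 16/3*e356 - 12*e1356 + 8/3*e2356
second term: 3 - 4/3*e1 - 3/2*e5 + 32/3*e12 - 2/3*e15 - 4/3*e236 - 16/3*e356 - 12*e1356 + 8/3*e2356
Answer: 6 - 8/3*e1 - 4/3*e15 - 8/3*e236 - 24*e1356 + 16/3*e2356


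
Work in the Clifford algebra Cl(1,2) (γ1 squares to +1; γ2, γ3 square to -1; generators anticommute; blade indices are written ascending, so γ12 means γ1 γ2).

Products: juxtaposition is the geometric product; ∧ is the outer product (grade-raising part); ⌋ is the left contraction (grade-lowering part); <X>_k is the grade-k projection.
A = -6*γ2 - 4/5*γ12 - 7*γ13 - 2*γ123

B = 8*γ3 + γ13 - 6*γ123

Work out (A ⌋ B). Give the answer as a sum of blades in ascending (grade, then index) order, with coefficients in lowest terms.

step 1: -19 - 42*γ2 + 24/5*γ3 + 36*γ13
Answer: -19 - 42*γ2 + 24/5*γ3 + 36*γ13


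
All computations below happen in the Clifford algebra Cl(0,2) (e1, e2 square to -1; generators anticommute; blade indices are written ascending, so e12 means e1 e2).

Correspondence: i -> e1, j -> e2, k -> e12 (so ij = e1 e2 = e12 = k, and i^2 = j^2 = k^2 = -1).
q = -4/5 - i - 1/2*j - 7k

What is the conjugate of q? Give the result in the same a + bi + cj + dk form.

In blades: q = -4/5 - e1 - 1/2*e2 - 7*e12.
Conjugation here is Clifford conjugation: the scalar is fixed and the grade-1 and grade-2 blades all flip sign, giving -4/5 + e1 + 1/2*e2 + 7*e12; translating back:
Answer: -4/5 + i + 1/2*j + 7k


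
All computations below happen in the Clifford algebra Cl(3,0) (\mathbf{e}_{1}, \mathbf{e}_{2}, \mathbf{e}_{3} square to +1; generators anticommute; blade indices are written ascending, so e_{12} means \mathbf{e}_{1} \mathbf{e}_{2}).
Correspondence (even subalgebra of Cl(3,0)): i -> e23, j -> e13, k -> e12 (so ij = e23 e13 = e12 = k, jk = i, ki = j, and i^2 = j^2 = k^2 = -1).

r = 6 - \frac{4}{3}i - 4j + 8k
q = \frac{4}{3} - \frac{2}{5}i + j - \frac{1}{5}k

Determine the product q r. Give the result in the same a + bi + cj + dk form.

In blades: q = \frac{4}{3} - \frac{1}{5} e_{12} + e_{13} - \frac{2}{5} e_{23}, r = 6 + 8 e_{12} - 4 e_{13} - \frac{4}{3} e_{23}.
Distribute q over r term by term (generator squares from the signature, products reordered to ascending indices): (\frac{4}{3})*r = 8 + \frac{32}{3} e_{12} - \frac{16}{3} e_{13} - \frac{16}{9} e_{23}; (-\frac{1}{5} e_{12})*r = \frac{8}{5} - \frac{6}{5} e_{12} + \frac{4}{15} e_{13} - \frac{4}{5} e_{23}; (e_{13})*r = 4 + \frac{4}{3} e_{12} + 6 e_{13} + 8 e_{23}; (-\frac{2}{5} e_{23})*r = -\frac{8}{15} + \frac{8}{5} e_{12} + \frac{16}{5} e_{13} - \frac{12}{5} e_{23}.
Sum: \frac{196}{15} + \frac{62}{5} e_{12} + \frac{62}{15} e_{13} + \frac{136}{45} e_{23}; translating back through the correspondence:
Answer: \frac{196}{15} + \frac{136}{45}i + \frac{62}{15}j + \frac{62}{5}k


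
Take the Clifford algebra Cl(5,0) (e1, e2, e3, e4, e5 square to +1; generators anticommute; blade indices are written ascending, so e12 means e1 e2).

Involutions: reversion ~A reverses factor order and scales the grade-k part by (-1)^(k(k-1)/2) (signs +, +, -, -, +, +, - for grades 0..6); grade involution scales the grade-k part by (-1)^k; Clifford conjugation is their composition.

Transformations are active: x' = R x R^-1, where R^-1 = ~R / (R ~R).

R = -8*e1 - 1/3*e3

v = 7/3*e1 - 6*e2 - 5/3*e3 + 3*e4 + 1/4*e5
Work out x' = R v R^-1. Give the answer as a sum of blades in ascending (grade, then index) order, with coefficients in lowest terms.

~R = -8*e1 - 1/3*e3, and R ~R = 577/9, so R^-1 = ~R / (577/9).
R v = -163/9 + 48*e12 + 127/9*e13 - 24*e14 - 2*e15 - 2*e23 - e34 - 1/12*e35
Answer: 3785/1731*e1 + 6*e2 + 3211/1731*e3 - 3*e4 - 1/4*e5


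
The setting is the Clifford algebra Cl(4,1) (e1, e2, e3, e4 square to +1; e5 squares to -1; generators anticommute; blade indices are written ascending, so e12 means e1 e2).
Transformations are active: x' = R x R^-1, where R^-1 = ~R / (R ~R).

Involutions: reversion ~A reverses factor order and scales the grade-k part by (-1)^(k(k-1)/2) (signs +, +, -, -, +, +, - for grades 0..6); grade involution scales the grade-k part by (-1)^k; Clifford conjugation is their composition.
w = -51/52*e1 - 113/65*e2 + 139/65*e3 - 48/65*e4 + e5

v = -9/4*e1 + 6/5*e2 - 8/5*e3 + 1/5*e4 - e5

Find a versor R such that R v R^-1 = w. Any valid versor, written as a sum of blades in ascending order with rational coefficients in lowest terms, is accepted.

Since q(v) = q(w) = 3241/400, the sum R = v + w = -42/13*e1 - 7/13*e2 + 7/13*e3 - 7/13*e4 does the job whenever invertible.
Answer: -42/13*e1 - 7/13*e2 + 7/13*e3 - 7/13*e4


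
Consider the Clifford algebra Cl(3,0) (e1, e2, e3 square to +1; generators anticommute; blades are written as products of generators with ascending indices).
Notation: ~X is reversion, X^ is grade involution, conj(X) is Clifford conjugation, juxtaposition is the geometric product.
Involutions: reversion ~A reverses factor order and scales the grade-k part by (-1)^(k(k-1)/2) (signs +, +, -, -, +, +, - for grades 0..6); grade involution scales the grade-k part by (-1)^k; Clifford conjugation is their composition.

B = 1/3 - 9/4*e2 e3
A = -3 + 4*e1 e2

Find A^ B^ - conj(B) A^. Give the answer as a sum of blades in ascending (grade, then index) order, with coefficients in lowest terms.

first term: -1 + 4/3*e1 e2 - 9*e1 e3 + 27/4*e2 e3
second term: -1 + 4/3*e1 e2 - 9*e1 e3 - 27/4*e2 e3
Answer: 27/2*e2 e3


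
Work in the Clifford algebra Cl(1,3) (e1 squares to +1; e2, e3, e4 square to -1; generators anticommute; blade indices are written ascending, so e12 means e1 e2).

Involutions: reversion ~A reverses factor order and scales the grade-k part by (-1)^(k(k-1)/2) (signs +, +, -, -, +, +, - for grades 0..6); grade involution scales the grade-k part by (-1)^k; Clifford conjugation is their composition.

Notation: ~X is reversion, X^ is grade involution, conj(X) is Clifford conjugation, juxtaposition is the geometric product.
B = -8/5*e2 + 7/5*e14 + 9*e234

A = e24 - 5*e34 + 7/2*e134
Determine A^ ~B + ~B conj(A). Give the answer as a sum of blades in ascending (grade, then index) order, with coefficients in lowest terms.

first term: -45*e2 - 139/10*e3 - 8/5*e4 - 301/10*e12 - 7*e13 + 8*e234 + 28/5*e1234
second term: 45*e2 + 139/10*e3 - 8/5*e4 - 301/10*e12 - 7*e13 - 8*e234 + 28/5*e1234
Answer: -16/5*e4 - 301/5*e12 - 14*e13 + 56/5*e1234


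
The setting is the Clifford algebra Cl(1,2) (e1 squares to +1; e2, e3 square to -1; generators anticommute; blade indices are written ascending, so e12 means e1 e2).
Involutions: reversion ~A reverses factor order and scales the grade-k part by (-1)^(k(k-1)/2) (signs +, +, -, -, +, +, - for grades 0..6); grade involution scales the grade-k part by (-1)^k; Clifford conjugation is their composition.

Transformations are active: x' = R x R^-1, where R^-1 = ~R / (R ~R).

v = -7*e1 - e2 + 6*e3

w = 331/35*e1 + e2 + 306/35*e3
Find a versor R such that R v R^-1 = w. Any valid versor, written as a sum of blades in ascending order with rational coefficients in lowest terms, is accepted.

A norm check does it: q(v) = q(w) = 12, hence R = v + w = 86/35*e1 + 516/35*e3 realises the map — parallel part kept, (v - w)/2 negated, v carried to w.
Answer: 86/35*e1 + 516/35*e3


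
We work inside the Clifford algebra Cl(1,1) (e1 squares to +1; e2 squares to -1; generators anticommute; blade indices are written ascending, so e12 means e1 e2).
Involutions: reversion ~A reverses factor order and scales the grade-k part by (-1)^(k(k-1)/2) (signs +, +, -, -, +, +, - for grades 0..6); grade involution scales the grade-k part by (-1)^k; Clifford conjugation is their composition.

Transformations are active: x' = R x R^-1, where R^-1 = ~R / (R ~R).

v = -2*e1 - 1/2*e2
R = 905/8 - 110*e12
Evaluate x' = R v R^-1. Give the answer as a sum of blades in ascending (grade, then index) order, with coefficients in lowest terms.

~R = 905/8 + 110*e12, and R ~R = 44625/64, so R^-1 = ~R / (44625/64).
R v = -1125/4*e1 - 4425/16*e2
Answer: -10622/119*e1 - 21239/238*e2


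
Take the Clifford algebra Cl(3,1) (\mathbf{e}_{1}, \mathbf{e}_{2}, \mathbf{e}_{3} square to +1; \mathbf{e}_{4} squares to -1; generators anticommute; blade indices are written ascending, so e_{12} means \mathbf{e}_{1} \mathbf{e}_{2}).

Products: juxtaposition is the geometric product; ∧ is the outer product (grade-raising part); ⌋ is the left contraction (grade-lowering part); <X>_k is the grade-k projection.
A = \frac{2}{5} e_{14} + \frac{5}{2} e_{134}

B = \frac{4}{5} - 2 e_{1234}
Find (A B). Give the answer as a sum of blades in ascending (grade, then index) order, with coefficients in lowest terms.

step 1: -5 e_{2} + \frac{8}{25} e_{14} - \frac{4}{5} e_{23} + 2 e_{134}
Answer: -5 e_{2} + \frac{8}{25} e_{14} - \frac{4}{5} e_{23} + 2 e_{134}


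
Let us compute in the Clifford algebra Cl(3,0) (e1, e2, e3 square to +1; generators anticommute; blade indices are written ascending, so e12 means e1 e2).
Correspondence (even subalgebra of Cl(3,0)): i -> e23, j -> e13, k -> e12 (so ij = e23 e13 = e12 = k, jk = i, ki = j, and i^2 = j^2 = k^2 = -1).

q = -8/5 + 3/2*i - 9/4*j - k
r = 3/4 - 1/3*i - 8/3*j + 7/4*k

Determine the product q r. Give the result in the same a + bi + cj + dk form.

In blades: q = -8/5 - e12 - 9/4*e13 + 3/2*e23, r = 3/4 + 7/4*e12 - 8/3*e13 - 1/3*e23.
Distribute q over r term by term (generator squares from the signature, products reordered to ascending indices): (-8/5)*r = -6/5 - 14/5*e12 + 64/15*e13 + 8/15*e23; (-e12)*r = 7/4 - 3/4*e12 + 1/3*e13 - 8/3*e23; (-9/4*e13)*r = -6 - 3/4*e12 - 27/16*e13 - 63/16*e23; (3/2*e23)*r = 1/2 - 4*e12 - 21/8*e13 + 9/8*e23.
Sum: -99/20 - 83/10*e12 + 23/80*e13 - 1187/240*e23; translating back through the correspondence:
Answer: -99/20 - 1187/240*i + 23/80*j - 83/10*k


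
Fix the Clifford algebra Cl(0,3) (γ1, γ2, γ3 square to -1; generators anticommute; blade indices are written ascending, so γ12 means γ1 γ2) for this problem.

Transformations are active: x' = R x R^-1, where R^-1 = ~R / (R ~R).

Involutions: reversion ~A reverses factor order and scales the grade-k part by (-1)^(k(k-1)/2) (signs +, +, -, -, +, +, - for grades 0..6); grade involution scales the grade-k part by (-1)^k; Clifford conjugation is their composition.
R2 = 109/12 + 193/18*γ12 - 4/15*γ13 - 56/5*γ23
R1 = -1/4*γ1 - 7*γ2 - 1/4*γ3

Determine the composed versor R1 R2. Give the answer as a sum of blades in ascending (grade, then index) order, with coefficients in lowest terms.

Distribute over the terms of R1 (each basis-blade product reordered to ascending indices, repeated generators contracted through their squares):
(-1/4*γ1) R2 = -109/48*γ1 + 193/72*γ2 - 1/15*γ3 + 14/5*γ123
(-7*γ2) R2 = -1351/18*γ1 - 763/12*γ2 - 392/5*γ3 - 28/15*γ123
(-1/4*γ3) R2 = 1/15*γ1 + 14/5*γ2 - 109/48*γ3 - 193/72*γ123
Summing the partial products and collecting blades:
Answer: -55627/720*γ1 - 20917/360*γ2 - 6459/80*γ3 - 629/360*γ123


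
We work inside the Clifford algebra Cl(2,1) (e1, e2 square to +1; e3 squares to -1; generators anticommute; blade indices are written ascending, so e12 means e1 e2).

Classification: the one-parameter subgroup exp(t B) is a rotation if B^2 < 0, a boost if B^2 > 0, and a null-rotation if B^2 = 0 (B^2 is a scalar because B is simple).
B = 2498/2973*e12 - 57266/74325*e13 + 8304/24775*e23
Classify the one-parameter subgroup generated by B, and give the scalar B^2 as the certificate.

B^2 term by term: the squares give (2498/2973)^2*(e12)^2 + (-57266/74325)^2*(e13)^2 + (8304/24775)^2*(e23)^2 = 6240004/8838729*(-1) + 3279394756/5524205625*(+1) + 68956416/613800625*(+1) = 0 (each basis 2-blade squares to minus the product of its generators' squares); cross terms between blades sharing an index anticommute and cancel. So B^2 = 0.
Answer: null-rotation, certificate B^2 = 0. Certificate logic: 0 is a conjugation-invariant scalar, so its sign fixes rotation versus boost versus null-rotation outright.


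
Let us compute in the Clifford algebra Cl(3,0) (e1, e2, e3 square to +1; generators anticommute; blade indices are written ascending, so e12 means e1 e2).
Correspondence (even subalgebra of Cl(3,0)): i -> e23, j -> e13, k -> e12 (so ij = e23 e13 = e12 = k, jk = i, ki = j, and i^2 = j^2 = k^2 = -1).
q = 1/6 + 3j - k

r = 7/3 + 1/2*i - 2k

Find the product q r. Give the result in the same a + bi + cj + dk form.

In blades: q = 1/6 - e12 + 3*e13, r = 7/3 - 2*e12 + 1/2*e23.
Distribute q over r term by term (generator squares from the signature, products reordered to ascending indices): (1/6)*r = 7/18 - 1/3*e12 + 1/12*e23; (-e12)*r = -2 - 7/3*e12 - 1/2*e13; (3*e13)*r = -3/2*e12 + 7*e13 - 6*e23.
Sum: -29/18 - 25/6*e12 + 13/2*e13 - 71/12*e23; translating back through the correspondence:
Answer: -29/18 - 71/12*i + 13/2*j - 25/6*k


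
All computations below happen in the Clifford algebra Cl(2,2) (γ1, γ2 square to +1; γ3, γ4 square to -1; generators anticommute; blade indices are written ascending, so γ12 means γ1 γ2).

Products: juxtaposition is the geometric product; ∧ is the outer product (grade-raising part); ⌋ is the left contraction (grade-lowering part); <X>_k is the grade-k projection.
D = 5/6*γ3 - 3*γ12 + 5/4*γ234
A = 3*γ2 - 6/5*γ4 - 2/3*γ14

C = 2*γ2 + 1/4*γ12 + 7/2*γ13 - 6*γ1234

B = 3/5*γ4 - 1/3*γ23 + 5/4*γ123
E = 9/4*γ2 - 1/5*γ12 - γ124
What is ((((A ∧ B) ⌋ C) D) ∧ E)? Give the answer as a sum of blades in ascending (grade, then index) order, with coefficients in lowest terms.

step 1: 9/5*γ24 + 2/5*γ234 + 31/18*γ1234
step 2: -31/3 - 12/5*γ1 + 54/5*γ13
step 3: -9*γ1 + 36/5*γ2 - 155/18*γ3 + 31*γ12 - 2*γ13 - 162/5*γ23 + 27/2*γ124 - 155/12*γ234 - 3*γ1234
step 4: -81/4*γ12 + 155/8*γ23 + 56/9*γ123 + 155/18*γ1234
Answer: -81/4*γ12 + 155/8*γ23 + 56/9*γ123 + 155/18*γ1234


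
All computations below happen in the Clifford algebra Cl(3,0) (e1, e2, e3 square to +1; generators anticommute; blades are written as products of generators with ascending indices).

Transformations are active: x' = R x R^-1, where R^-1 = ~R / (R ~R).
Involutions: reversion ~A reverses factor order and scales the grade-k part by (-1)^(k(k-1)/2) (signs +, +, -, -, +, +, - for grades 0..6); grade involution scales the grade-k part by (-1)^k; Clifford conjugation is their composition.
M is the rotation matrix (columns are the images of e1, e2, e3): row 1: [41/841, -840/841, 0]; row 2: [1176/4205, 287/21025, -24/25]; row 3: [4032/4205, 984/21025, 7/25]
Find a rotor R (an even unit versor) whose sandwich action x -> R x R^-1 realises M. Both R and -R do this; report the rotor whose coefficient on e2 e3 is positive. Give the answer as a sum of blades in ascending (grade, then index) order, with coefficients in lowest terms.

Method: write R = a + b12*e1 e2 + b13*e1 e3 + b23*e2 e3 with a^2 + b12^2 + b13^2 + b23^2 = 1 (so R^-1 = ~R). Expanding the columns R e_j ~R gives tr M = 4a^2 - 1 and, from the antisymmetric part, M21 - M12 = -4a*b12, M13 - M31 = 4a*b13, M32 - M23 = -4a*b23.
Here tr M = 7199/21025, so a^2 = (1 + tr M)/4 = 7056/21025 and a = ±84/145. Taking a = 84/145: M21 - M12 = 5376/4205, M13 - M31 = -4032/4205, M32 - M23 = 21168/21025, giving b12 = -16/29, b13 = -12/29, b23 = -63/145, i.e. R = 84/145 - 16/29*e1 e2 - 12/29*e1 e3 - 63/145*e2 e3.
Its e2 e3 coefficient is negative, so report the other preimage -R.
Answer: -84/145 + 16/29*e1 e2 + 12/29*e1 e3 + 63/145*e2 e3. Recall the cover is two-to-one: with M of trace 7199/21025, both preimages act alike, and the stated e2 e3 sign chooses the sheet.


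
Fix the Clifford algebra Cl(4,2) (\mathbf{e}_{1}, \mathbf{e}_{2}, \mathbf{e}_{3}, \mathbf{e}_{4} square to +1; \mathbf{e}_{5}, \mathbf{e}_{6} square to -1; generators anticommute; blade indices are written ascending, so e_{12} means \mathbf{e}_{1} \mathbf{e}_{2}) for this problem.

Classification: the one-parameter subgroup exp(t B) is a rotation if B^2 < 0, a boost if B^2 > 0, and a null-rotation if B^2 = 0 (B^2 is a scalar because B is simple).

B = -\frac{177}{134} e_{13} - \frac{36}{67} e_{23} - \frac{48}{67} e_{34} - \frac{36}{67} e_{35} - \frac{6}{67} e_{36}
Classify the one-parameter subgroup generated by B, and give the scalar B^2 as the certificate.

B^2 term by term: the squares give (-\frac{177}{134})^2*(e_{13})^2 + (-\frac{36}{67})^2*(e_{23})^2 + (-\frac{48}{67})^2*(e_{34})^2 + (-\frac{36}{67})^2*(e_{35})^2 + (-\frac{6}{67})^2*(e_{36})^2 = \frac{31329}{17956}*(-1) + \frac{1296}{4489}*(-1) + \frac{2304}{4489}*(-1) + \frac{1296}{4489}*(+1) + \frac{36}{4489}*(+1) = -\frac{9}{4} (each basis 2-blade squares to minus the product of its generators' squares); cross terms between blades sharing an index anticommute and cancel. So B^2 = -\frac{9}{4}.
Answer: rotation, certificate B^2 = -\frac{9}{4}. Check the certificate: B^2 = -\frac{9}{4}, and that sign is decisive whatever form B takes.


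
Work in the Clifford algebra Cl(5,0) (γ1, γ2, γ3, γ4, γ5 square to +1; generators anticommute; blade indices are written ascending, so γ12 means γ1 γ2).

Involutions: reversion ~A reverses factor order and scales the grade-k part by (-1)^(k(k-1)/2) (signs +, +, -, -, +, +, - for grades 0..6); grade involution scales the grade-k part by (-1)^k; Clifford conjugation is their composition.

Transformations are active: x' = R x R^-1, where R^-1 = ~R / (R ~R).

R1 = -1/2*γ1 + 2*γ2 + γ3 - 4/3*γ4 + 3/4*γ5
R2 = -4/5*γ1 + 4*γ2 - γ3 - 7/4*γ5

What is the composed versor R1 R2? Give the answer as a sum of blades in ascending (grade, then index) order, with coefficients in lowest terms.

Distribute over the terms of R2 (each basis-blade product reordered to ascending indices, repeated generators contracted through their squares):
R1 (-4/5*γ1) = 2/5 + 8/5*γ12 + 4/5*γ13 - 16/15*γ14 + 3/5*γ15
R1 (4*γ2) = 8 - 2*γ12 - 4*γ23 + 16/3*γ24 - 3*γ25
R1 (-γ3) = -1 + 1/2*γ13 - 2*γ23 - 4/3*γ34 + 3/4*γ35
R1 (-7/4*γ5) = -21/16 + 7/8*γ15 - 7/2*γ25 - 7/4*γ35 + 7/3*γ45
Summing the partial products and collecting blades:
Answer: 487/80 - 2/5*γ12 + 13/10*γ13 - 16/15*γ14 + 59/40*γ15 - 6*γ23 + 16/3*γ24 - 13/2*γ25 - 4/3*γ34 - γ35 + 7/3*γ45


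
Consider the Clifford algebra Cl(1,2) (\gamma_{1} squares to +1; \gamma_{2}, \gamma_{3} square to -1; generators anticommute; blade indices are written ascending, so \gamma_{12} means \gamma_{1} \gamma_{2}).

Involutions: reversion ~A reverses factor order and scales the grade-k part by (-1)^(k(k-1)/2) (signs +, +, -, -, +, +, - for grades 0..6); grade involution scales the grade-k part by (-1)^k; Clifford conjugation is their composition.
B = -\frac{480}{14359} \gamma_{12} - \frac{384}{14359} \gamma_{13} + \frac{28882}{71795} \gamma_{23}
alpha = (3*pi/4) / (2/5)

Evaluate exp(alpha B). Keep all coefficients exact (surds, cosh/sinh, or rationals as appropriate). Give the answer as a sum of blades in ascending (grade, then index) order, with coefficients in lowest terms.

B^2 term by term: the squares give (-\frac{480}{14359})^2*(\gamma_{12})^2 + (-\frac{384}{14359})^2*(\gamma_{13})^2 + (\frac{28882}{71795})^2*(\gamma_{23})^2 = \frac{230400}{206180881}*(+1) + \frac{147456}{206180881}*(+1) + \frac{834169924}{5154522025}*(-1) = -\frac{4}{25} (each basis 2-blade squares to minus the product of its generators' squares); cross terms between blades sharing an index anticommute and cancel. So B^2 = -\frac{4}{25}.
B^2 = -\frac{4}{25} — the series telescopes trigonometrically here: l = \frac{2}{5}, alpha*l = \frac{3 \pi}{4}, so exp(alpha B) = cos(\frac{3 \pi}{4}) + (sin(\frac{3 \pi}{4})/(\frac{2}{5}))*B = - \frac{\sqrt{2}}{2} + (\frac{5 \sqrt{2}}{4})*B.
Answer: - \frac{\sqrt{2}}{2} - \frac{600 \sqrt{2}}{14359} \gamma_{12} - \frac{480 \sqrt{2}}{14359} \gamma_{13} + \frac{14441 \sqrt{2}}{28718} \gamma_{23}


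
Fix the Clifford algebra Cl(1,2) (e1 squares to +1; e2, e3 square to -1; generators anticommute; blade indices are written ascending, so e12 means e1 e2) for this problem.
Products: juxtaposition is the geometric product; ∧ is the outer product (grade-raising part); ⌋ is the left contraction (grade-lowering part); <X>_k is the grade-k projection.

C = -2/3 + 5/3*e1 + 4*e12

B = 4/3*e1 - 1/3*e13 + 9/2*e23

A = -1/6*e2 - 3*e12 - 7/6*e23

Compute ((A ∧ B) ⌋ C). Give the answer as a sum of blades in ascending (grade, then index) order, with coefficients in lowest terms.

step 1: 2/9*e12 - 29/18*e123
step 2: 8/9
Answer: 8/9


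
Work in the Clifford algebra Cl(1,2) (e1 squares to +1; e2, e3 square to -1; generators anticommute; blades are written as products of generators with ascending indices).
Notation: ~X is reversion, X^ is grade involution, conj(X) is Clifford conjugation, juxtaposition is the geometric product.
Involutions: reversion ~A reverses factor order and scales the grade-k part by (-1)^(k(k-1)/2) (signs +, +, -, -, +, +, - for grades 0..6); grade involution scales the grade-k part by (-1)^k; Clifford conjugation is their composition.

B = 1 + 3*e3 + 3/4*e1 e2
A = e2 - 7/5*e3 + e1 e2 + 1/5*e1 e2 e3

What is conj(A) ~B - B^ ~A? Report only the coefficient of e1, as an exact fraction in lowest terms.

first term: -69/20 + 3/4*e1 - e2 + 5/4*e3 - 8/5*e1 e2 - 3*e2 e3 - 77/20*e1 e2 e3
second term: -99/20 - 3/4*e1 + e2 - 31/20*e3 - 8/5*e1 e2 + 3*e2 e3 + 7/4*e1 e2 e3
Answer: 3/2


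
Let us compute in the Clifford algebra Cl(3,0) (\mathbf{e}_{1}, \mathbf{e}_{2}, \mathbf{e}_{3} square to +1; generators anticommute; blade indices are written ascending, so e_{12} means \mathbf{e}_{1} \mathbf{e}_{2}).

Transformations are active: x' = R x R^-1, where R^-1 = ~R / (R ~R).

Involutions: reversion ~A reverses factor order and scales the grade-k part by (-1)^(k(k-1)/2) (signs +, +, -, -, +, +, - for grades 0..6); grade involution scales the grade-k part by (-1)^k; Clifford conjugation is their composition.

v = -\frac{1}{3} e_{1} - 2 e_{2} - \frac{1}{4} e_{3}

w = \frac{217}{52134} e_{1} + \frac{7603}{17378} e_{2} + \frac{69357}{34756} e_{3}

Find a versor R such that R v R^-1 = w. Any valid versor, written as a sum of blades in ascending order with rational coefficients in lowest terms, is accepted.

Here q(v) = q(w) = \frac{601}{144}; the classical choice R = v + w = -\frac{17161}{52134} e_{1} - \frac{27153}{17378} e_{2} + \frac{15167}{8689} e_{3} then realises v -> w under the sandwich.
Answer: -\frac{17161}{52134} e_{1} - \frac{27153}{17378} e_{2} + \frac{15167}{8689} e_{3}


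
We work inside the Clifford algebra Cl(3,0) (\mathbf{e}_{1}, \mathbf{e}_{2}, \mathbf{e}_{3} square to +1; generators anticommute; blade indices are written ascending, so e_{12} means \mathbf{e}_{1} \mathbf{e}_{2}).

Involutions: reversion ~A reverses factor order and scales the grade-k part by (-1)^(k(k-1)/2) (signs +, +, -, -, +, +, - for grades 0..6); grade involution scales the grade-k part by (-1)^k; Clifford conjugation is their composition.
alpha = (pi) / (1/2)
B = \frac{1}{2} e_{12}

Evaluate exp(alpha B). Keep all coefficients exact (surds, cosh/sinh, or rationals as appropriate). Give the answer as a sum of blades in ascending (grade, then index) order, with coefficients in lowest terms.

B^2 = (\frac{1}{2})^2*(e_{12})^2 = \frac{1}{4}*(-1) = -\frac{1}{4} (a basis 2-blade squares to minus the product of its generators' squares).
B^2 = -\frac{1}{4} — the series telescopes trigonometrically here: l = \frac{1}{2}, alpha*l = \pi, so exp(alpha B) = cos(\pi) + (sin(\pi)/(\frac{1}{2}))*B = -1 + (0)*B.
Answer: -1


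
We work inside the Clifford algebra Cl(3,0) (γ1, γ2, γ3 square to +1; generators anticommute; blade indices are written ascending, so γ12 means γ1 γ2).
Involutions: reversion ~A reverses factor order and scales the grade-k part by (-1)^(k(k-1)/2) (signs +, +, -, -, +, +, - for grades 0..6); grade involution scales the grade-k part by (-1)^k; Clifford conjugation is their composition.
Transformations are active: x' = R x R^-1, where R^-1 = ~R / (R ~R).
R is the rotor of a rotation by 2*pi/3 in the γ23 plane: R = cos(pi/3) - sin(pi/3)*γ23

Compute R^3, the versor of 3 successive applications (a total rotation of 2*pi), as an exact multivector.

The rotor phase is half the rotation angle and phases add under composition, so 3 steps in the γ23 plane accumulate phase 3*(pi/3) = pi: R^3 = cos(pi) - sin(pi)*γ23.
cos(pi) = -1 and sin(pi) = 0, so R^3 = -1. The total rotation 2*pi is 1 full turn, so every vector returns to itself, yet the rotor is -1, on the OTHER sheet of the double cover (an odd number of 2*pi turns).
Answer: -1


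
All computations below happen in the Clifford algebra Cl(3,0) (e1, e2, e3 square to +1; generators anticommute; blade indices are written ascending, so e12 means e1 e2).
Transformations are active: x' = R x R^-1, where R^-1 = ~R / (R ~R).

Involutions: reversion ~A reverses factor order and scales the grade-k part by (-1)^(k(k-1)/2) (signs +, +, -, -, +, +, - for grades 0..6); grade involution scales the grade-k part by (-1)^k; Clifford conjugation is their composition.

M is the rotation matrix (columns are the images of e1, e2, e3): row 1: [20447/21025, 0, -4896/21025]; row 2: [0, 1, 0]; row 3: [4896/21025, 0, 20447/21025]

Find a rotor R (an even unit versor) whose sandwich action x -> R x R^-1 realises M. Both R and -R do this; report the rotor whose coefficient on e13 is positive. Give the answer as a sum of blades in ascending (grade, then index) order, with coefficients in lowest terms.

Method: write R = a + b12*e12 + b13*e13 + b23*e23 with a^2 + b12^2 + b13^2 + b23^2 = 1 (so R^-1 = ~R). Expanding the columns R e_j ~R gives tr M = 4a^2 - 1 and, from the antisymmetric part, M21 - M12 = -4a*b12, M13 - M31 = 4a*b13, M32 - M23 = -4a*b23.
Here tr M = 61919/21025, so a^2 = (1 + tr M)/4 = 20736/21025 and a = ±144/145. Taking a = 144/145: M21 - M12 = 0, M13 - M31 = -9792/21025, M32 - M23 = 0, giving b12 = 0, b13 = -17/145, b23 = 0, i.e. R = 144/145 - 17/145*e13.
Its e13 coefficient is negative, so report the other preimage -R.
Answer: -144/145 + 17/145*e13. Why the constraint matters: R and -R act identically through the sandwich — M has trace 61919/21025 either way — so only the sign condition on e13 picks one of the two preimages.


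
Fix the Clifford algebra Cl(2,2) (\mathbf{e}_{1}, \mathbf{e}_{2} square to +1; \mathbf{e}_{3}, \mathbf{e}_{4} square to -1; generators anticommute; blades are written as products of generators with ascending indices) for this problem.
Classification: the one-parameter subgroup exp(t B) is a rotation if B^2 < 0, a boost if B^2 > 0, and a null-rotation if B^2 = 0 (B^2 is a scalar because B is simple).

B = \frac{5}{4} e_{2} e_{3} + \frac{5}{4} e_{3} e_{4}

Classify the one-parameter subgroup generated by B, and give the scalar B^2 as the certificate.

B^2 term by term: the squares give (\frac{5}{4})^2*(e_{2} e_{3})^2 + (\frac{5}{4})^2*(e_{3} e_{4})^2 = \frac{25}{16}*(+1) + \frac{25}{16}*(-1) = 0 (each basis 2-blade squares to minus the product of its generators' squares); cross terms between blades sharing an index anticommute and cancel. So B^2 = 0.
Answer: null-rotation, certificate B^2 = 0. The scalar 0 is the complete invariant here: its sign names the subgroup type.


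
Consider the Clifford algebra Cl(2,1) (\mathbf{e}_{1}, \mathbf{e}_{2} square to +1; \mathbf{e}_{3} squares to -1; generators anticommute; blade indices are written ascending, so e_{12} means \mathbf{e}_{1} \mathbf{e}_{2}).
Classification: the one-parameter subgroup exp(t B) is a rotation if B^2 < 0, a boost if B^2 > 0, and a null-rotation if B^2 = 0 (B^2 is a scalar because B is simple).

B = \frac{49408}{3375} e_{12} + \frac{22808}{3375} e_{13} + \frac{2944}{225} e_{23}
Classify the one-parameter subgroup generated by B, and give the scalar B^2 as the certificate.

B^2 term by term: the squares give (\frac{49408}{3375})^2*(e_{12})^2 + (\frac{22808}{3375})^2*(e_{13})^2 + (\frac{2944}{225})^2*(e_{23})^2 = \frac{2441150464}{11390625}*(-1) + \frac{520204864}{11390625}*(+1) + \frac{8667136}{50625}*(+1) = \frac{64}{25} (each basis 2-blade squares to minus the product of its generators' squares); cross terms between blades sharing an index anticommute and cancel. So B^2 = \frac{64}{25}.
Answer: boost, certificate B^2 = \frac{64}{25}. Because \frac{64}{25} is invariant under every versor sandwich, the classification follows from its sign alone.


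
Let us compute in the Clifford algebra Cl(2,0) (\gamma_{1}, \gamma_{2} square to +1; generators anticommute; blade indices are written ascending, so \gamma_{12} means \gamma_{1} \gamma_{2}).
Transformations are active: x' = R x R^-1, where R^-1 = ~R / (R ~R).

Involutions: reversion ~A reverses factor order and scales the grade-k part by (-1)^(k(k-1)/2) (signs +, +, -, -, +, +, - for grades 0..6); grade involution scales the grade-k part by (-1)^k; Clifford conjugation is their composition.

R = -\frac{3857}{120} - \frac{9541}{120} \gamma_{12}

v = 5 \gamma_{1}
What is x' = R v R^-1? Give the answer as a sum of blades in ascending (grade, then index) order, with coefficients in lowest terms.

~R = -\frac{3857}{120} + \frac{9541}{120} \gamma_{12}, and R ~R = \frac{10590713}{1440}, so R^-1 = ~R / (\frac{10590713}{1440}).
R v = -\frac{3857}{24} \gamma_{1} + \frac{9541}{24} \gamma_{2}
Answer: -\frac{924}{257} \gamma_{1} - \frac{893}{257} \gamma_{2}


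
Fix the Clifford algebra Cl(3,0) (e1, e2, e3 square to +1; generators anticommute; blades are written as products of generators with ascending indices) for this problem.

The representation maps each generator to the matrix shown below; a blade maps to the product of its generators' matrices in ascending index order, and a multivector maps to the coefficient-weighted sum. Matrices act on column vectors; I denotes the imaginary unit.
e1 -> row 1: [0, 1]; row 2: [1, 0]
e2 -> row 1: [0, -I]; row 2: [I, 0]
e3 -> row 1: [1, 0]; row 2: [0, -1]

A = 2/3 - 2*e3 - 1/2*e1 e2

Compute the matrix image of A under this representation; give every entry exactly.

Bivector images (products of the table entries): rho(e1 e2) = rho(e1)rho(e2) = row 1: [I, 0]; row 2: [0, -I].
M = (2/3)*1 + (-2)*rho(e3) + (-1/2)*rho(e1 e2), summed entrywise (1 is the identity matrix):
Answer: row 1: [-4/3 - I/2, 0]; row 2: [0, 8/3 + I/2]


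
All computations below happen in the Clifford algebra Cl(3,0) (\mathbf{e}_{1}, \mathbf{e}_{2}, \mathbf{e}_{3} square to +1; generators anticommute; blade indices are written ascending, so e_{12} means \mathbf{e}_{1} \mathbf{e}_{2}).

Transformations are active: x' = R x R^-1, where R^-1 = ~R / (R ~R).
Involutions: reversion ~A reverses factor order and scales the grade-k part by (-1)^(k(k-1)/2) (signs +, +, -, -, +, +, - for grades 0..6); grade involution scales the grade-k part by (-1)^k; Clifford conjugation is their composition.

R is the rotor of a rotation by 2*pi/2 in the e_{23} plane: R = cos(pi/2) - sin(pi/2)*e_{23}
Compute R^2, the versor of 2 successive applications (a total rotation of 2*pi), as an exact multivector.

Half-angle bookkeeping: 2 applications in e_{23} add up to rotor phase 2*pi/2 = \pi, so R^2 = cos(\pi) - sin(\pi)*e_{23}.
cos(\pi) = -1 and sin(\pi) = 0, so R^2 = -1. The total rotation 2*pi is 1 full turn, so every vector returns to itself, yet the rotor is -1, on the OTHER sheet of the double cover (an odd number of 2*pi turns).
Answer: -1


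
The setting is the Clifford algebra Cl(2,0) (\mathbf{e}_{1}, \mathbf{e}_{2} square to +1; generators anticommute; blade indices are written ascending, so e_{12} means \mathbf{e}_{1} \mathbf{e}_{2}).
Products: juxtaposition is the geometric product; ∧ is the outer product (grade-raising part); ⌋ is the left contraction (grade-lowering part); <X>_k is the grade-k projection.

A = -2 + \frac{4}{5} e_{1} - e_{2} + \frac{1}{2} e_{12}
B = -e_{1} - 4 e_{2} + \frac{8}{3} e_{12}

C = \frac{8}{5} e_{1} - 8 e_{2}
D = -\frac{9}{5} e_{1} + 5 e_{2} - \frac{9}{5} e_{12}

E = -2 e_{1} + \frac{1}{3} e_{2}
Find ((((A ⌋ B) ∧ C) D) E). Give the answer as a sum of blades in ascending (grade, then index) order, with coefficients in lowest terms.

step 1: \frac{28}{15} + \frac{14}{3} e_{1} + \frac{152}{15} e_{2} - \frac{16}{3} e_{12}
step 2: \frac{224}{75} e_{1} - \frac{224}{15} e_{2} - \frac{4016}{75} e_{12}
step 3: -\frac{13232}{75} - \frac{22096}{75} e_{1} - \frac{2544}{25} e_{2} - \frac{896}{75} e_{12}
step 4: \frac{41648}{75} + \frac{78496}{225} e_{1} - \frac{18608}{225} e_{2} - \frac{67888}{225} e_{12}
Answer: \frac{41648}{75} + \frac{78496}{225} e_{1} - \frac{18608}{225} e_{2} - \frac{67888}{225} e_{12}


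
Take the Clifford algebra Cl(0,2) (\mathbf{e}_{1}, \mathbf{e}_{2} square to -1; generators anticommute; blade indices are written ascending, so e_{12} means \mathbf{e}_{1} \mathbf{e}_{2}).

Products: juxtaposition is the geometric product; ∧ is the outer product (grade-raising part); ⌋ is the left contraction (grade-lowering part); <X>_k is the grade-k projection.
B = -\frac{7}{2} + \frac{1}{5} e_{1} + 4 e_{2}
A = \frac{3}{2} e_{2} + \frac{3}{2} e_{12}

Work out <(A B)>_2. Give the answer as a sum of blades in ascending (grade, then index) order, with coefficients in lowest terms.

step 1: -6 - 6 e_{1} - \frac{99}{20} e_{2} - \frac{111}{20} e_{12}
step 2: -\frac{111}{20} e_{12}
Answer: -\frac{111}{20} e_{12}


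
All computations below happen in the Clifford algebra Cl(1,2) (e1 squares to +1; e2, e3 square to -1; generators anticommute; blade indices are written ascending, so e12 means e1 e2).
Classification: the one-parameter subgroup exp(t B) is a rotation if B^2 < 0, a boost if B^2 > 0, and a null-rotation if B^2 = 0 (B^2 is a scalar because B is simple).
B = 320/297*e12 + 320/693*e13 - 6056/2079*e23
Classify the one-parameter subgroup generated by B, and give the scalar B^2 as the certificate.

B^2 term by term: the squares give (320/297)^2*(e12)^2 + (320/693)^2*(e13)^2 + (-6056/2079)^2*(e23)^2 = 102400/88209*(+1) + 102400/480249*(+1) + 36675136/4322241*(-1) = -64/9 (each basis 2-blade squares to minus the product of its generators' squares); cross terms between blades sharing an index anticommute and cancel. So B^2 = -64/9.
Answer: rotation, certificate B^2 = -64/9. The scalar -64/9 is the complete invariant here: its sign names the subgroup type.


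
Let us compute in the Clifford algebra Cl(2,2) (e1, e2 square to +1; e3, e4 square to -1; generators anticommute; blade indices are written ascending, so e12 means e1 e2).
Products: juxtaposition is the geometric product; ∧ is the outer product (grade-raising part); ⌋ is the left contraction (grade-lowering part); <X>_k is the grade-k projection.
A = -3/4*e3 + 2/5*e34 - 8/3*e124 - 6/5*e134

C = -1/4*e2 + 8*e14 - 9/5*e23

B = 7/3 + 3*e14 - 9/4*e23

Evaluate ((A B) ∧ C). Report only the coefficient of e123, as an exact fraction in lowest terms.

step 1: 155/16*e2 + 37/20*e3 - 6/5*e13 - 9/10*e24 + 14/15*e34 - 317/90*e124 + 109/20*e134
step 2: 37/80*e23 - 3/10*e123 - 155/2*e124 - 74/5*e134 - 7/30*e234 - 109/80*e1234
Answer: -3/10


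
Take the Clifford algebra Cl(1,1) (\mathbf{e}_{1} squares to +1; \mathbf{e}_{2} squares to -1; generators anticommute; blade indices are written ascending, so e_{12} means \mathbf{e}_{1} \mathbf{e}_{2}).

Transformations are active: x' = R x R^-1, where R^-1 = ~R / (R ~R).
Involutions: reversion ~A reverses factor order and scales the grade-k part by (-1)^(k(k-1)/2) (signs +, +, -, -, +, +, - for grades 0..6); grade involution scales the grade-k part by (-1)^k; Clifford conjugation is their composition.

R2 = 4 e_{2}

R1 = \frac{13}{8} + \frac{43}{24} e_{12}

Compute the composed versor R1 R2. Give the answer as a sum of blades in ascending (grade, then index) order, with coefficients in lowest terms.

Distribute over the terms of R2 (each basis-blade product reordered to ascending indices, repeated generators contracted through their squares):
R1 (4 e_{2}) = -\frac{43}{6} e_{1} + \frac{13}{2} e_{2}
Answer: -\frac{43}{6} e_{1} + \frac{13}{2} e_{2}


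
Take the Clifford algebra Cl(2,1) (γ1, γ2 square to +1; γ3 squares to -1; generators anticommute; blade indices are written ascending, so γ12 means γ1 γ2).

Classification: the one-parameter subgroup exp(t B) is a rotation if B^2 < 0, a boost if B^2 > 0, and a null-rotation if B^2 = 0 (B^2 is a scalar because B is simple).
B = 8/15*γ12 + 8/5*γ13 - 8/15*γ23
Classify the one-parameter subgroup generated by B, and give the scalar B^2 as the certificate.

B^2 term by term: the squares give (8/15)^2*(γ12)^2 + (8/5)^2*(γ13)^2 + (-8/15)^2*(γ23)^2 = 64/225*(-1) + 64/25*(+1) + 64/225*(+1) = 64/25 (each basis 2-blade squares to minus the product of its generators' squares); cross terms between blades sharing an index anticommute and cancel. So B^2 = 64/25.
Answer: boost, certificate B^2 = 64/25. Key observation: B^2 = 64/25 is a conjugation invariant, so its sign decides the class regardless of the surface form of B.


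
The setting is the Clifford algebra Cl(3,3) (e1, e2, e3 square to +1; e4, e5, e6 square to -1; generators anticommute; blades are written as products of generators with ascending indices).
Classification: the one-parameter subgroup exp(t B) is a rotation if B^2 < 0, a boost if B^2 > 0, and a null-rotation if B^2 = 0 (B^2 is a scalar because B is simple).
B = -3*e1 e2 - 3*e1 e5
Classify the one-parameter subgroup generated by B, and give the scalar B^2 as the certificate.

B^2 term by term: the squares give (-3)^2*(e1 e2)^2 + (-3)^2*(e1 e5)^2 = 9*(-1) + 9*(+1) = 0 (each basis 2-blade squares to minus the product of its generators' squares); cross terms between blades sharing an index anticommute and cancel. So B^2 = 0.
Answer: null-rotation, certificate B^2 = 0. The scalar 0 is the complete invariant here: its sign names the subgroup type.


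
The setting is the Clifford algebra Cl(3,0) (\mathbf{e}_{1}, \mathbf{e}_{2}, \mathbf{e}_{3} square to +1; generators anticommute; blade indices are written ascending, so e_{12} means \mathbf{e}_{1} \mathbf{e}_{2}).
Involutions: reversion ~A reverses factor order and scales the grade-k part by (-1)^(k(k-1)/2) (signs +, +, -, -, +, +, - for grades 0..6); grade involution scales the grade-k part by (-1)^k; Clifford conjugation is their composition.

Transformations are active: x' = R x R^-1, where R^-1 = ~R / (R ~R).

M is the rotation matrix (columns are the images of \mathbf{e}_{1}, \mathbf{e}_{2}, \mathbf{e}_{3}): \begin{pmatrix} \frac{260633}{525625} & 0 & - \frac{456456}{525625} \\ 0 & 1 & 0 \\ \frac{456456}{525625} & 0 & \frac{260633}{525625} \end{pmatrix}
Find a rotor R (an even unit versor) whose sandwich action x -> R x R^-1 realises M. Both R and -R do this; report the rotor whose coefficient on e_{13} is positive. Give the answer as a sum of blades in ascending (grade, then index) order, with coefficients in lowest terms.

Method: write R = a + b12*e_{12} + b13*e_{13} + b23*e_{23} with a^2 + b12^2 + b13^2 + b23^2 = 1 (so R^-1 = ~R). Expanding the columns R e_j ~R gives tr M = 4a^2 - 1 and, from the antisymmetric part, M21 - M12 = -4a*b12, M13 - M31 = 4a*b13, M32 - M23 = -4a*b23.
Here tr M = \frac{1046891}{525625}, so a^2 = (1 + tr M)/4 = \frac{393129}{525625} and a = ±\frac{627}{725}. Taking a = \frac{627}{725}: M21 - M12 = 0, M13 - M31 = -\frac{912912}{525625}, M32 - M23 = 0, giving b12 = 0, b13 = -\frac{364}{725}, b23 = 0, i.e. R = \frac{627}{725} - \frac{364}{725} e_{13}.
Its e_{13} coefficient is negative, so report the other preimage -R.
Answer: -\frac{627}{725} + \frac{364}{725} e_{13}. Recall the cover is two-to-one: with M of trace \frac{1046891}{525625}, both preimages act alike, and the stated e_{13} sign chooses the sheet.


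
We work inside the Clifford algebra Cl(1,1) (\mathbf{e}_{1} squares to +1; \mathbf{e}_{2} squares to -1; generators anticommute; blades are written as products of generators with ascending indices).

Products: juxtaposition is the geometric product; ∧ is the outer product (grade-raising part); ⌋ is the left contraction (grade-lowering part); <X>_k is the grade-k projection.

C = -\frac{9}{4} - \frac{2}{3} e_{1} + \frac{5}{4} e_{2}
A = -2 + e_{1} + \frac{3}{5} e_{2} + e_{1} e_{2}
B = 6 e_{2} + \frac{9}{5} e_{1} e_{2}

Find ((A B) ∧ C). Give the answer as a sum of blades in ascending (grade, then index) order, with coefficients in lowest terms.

step 1: -\frac{9}{5} - \frac{123}{25} e_{1} - \frac{51}{5} e_{2} + \frac{12}{5} e_{1} e_{2}
step 2: \frac{81}{20} + \frac{1227}{100} e_{1} + \frac{207}{10} e_{2} - \frac{367}{20} e_{1} e_{2}
Answer: \frac{81}{20} + \frac{1227}{100} e_{1} + \frac{207}{10} e_{2} - \frac{367}{20} e_{1} e_{2}
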